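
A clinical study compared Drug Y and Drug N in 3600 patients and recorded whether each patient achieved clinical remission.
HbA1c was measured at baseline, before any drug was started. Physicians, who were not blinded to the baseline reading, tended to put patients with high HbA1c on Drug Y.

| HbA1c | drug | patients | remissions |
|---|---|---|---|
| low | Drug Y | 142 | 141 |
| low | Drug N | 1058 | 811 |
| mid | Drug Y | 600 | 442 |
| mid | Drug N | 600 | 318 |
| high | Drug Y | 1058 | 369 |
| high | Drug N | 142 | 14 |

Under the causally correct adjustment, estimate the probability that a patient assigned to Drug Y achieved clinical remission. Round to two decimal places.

Here HbA1c is a common cause — it drives both which drug a case falls under and the outcome. The crude comparison mixes populations; the stratum-specific rates are the causally relevant ones.
Standardising Drug Y to the population HbA1c mix: 0.333·141/142 + 0.333·442/600 + 0.333·369/1058 = 0.693.

0.69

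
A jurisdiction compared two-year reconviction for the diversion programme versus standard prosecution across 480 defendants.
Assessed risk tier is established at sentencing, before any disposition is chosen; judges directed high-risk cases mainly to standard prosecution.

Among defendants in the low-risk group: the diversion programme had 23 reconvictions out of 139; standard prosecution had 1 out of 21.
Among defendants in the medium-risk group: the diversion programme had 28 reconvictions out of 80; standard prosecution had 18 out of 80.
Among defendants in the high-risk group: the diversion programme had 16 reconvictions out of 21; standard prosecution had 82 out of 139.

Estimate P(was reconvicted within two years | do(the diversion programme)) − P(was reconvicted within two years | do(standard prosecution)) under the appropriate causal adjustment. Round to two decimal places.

+0.14

The stratified and pooled comparisons disagree (standard prosecution wins within each assessed risk tier; the diversion programme wins overall), so the answer turns on the causal role of assessed risk tier.
Nothing the disposition does changes assessed risk tier; the imbalance is an allocation artefact. With assessed risk tier also predicting the outcome, the pooled figure is confounded, and the within-stratum comparison is the causal one.
Adjusting over the population distribution of assessed risk tier: 0.333·(0.165−0.048) + 0.333·(0.350−0.225) + 0.333·(0.762−0.590) = +0.138.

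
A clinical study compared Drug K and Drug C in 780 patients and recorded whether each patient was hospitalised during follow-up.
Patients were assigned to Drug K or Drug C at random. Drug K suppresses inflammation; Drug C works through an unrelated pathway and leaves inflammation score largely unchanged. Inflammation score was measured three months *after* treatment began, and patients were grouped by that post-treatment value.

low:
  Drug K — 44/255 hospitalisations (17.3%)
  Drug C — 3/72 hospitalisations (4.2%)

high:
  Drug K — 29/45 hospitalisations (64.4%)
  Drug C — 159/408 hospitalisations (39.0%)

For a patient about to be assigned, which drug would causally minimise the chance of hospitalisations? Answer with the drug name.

Drug K

The stratified and pooled comparisons disagree (Drug C wins within each inflammation score; Drug K wins overall), so the answer turns on the causal role of inflammation score.
Stratifying would compare drugs among patients the drugs themselves sorted into inflammation score groups — a form of selection on an intermediate. The unconditioned pooled rates give the total causal effect.
Pooled: Drug K 24.3% vs Drug C 33.8%; Drug K is lower overall.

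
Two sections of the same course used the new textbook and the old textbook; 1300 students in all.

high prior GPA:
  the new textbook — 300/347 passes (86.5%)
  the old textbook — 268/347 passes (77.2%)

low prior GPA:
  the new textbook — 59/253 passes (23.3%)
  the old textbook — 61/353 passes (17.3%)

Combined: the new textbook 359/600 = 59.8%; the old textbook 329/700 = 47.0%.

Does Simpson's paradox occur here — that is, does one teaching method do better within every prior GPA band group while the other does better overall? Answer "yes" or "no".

no

Within each prior GPA band level (high prior GPA 86.5% vs 77.2%; low prior GPA 23.3% vs 17.3%), the new textbook has the higher rate every time. Pooled: 59.8% vs 47.0% — the new textbook has the higher rate overall. They agree.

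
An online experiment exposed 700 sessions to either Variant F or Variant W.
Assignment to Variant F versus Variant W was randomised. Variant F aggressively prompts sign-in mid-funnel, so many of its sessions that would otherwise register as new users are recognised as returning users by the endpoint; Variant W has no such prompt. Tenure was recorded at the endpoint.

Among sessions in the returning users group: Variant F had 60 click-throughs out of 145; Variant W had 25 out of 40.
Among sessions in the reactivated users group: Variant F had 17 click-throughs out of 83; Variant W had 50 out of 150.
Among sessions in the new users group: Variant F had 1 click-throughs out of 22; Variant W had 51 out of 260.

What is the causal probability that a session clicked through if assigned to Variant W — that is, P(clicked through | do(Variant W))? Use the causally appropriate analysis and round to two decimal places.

0.28

The distribution of user tenure is itself part of what the variant does — it is an intermediate outcome. Holding it fixed would remove that part of the effect; the total effect is the pooled difference.
So P(outcome | do(Variant W)) is just the pooled rate for Variant W: 126/450 = 0.280.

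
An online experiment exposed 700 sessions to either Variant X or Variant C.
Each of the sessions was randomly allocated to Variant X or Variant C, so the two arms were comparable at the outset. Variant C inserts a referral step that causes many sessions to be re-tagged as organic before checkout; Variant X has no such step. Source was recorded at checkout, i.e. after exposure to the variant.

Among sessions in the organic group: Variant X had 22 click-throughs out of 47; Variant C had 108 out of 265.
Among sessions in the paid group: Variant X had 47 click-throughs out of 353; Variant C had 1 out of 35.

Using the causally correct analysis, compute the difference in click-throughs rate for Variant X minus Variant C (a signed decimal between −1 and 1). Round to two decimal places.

Because the variant influences traffic source, traffic source is a post-treatment mediator, not a confounder. Stratifying on it would bias the estimate; the causal effect is the crude pooled difference.
The causal difference is the pooled difference: 0.172 − 0.363 = -0.191.

-0.19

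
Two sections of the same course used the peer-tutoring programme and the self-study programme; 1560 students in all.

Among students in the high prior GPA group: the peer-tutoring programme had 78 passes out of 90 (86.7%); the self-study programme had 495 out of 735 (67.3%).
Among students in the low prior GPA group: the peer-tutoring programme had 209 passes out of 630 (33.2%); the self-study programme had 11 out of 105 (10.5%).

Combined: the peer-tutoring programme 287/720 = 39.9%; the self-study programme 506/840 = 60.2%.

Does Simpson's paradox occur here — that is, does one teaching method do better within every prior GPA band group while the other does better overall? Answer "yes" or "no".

yes

Within each prior GPA band level (high prior GPA 86.7% vs 67.3%; low prior GPA 33.2% vs 10.5%), the peer-tutoring programme has the higher rate every time. Pooled: 39.9% vs 60.2% — the self-study programme has the higher rate overall. The two comparisons disagree.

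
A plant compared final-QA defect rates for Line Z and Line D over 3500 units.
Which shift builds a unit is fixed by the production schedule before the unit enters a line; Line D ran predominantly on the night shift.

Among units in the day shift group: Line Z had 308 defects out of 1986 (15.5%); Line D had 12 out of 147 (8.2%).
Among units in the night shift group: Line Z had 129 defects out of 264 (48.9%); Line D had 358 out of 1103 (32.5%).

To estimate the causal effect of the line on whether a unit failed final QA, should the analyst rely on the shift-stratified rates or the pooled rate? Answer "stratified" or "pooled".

The stratified and pooled comparisons disagree (Line D wins within each shift; Line Z wins overall), so the answer turns on the causal role of shift.
Shift differs across lines for reasons unrelated to any effect of the line itself, and it separately predicts the outcome — a classic confounder. We must compare within shift levels.
Within each level — day shift: 15.5% vs 8.2%; night shift: 48.9% vs 32.5% — Line D is lower every time.

stratified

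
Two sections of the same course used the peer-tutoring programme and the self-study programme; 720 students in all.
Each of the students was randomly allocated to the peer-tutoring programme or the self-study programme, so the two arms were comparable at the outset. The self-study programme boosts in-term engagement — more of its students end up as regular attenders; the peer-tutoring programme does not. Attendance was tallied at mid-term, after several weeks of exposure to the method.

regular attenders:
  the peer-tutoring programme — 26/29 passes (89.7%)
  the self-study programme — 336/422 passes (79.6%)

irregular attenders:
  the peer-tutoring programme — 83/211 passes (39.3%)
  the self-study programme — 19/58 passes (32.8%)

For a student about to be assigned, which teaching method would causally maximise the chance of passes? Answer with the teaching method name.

the self-study programme

Mid-term attendance is recorded after the teaching method and is itself shifted by it — it sits on the causal path from teaching method to outcome. Conditioning on a mediator would strip out part of the effect we want; the pooled comparison gives the total causal effect.
Pooled: the peer-tutoring programme 45.4% vs the self-study programme 74.0%; the self-study programme is higher overall.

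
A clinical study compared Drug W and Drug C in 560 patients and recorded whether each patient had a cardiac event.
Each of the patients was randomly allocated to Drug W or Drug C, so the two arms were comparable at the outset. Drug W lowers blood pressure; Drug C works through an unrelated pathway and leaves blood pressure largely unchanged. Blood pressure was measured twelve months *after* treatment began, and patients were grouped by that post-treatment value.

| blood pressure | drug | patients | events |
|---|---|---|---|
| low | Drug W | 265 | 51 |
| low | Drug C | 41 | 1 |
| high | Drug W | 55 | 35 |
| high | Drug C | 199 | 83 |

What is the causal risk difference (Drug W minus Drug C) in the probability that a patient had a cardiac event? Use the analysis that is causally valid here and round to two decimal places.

-0.08

Blood pressure here is a post-treatment variable shaped by the drug; conditioning on it would introduce bias rather than remove it. The overall comparison is the causal one.
The causal difference is the pooled difference: 0.269 − 0.350 = -0.081.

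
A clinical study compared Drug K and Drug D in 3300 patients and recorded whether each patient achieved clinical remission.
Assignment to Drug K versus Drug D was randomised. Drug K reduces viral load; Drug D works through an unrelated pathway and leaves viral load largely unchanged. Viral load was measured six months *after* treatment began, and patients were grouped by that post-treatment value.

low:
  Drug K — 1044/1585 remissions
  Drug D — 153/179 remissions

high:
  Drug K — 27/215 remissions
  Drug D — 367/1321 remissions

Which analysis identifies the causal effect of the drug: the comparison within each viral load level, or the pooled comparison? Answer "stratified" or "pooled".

Viral load lies on the pathway drug → viral load → outcome, so adjusting for it blocks the indirect effect. For the total causal effect of drug, use the unadjusted pooled rates.
Pooled: Drug K 59.5% vs Drug D 34.7%; Drug K is higher overall.

pooled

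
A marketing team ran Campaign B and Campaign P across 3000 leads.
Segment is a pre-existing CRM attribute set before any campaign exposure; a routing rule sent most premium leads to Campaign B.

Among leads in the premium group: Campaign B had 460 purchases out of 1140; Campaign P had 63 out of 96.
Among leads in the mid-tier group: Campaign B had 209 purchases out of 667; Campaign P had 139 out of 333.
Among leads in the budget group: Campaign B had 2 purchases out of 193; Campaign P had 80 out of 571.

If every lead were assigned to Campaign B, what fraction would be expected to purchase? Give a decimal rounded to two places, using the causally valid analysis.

0.27

Here customer segment is a common cause — it drives both which campaign a case falls under and the outcome. The crude comparison mixes populations; the stratum-specific rates are the causally relevant ones.
Standardising Campaign B to the population customer segment mix: 0.412·460/1140 + 0.333·209/667 + 0.255·2/193 = 0.273.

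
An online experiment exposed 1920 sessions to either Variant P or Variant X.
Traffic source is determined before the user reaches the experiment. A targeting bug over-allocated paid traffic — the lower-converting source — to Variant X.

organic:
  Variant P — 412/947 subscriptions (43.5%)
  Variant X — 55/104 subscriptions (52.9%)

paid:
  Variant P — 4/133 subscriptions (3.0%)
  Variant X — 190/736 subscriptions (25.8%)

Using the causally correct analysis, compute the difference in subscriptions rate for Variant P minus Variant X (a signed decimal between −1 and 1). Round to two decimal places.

-0.15

Within every traffic source level Variant X has the higher rate, yet pooled Variant P does — Simpson's reversal.
Traffic source is set before the variant has any effect — it is not caused by the variant — and it independently drives the outcome. That makes it a confounder, so the causal comparison is within traffic source levels.
Adjusting over the population distribution of traffic source: 0.547·(0.435−0.529) + 0.453·(0.030−0.258) = -0.155.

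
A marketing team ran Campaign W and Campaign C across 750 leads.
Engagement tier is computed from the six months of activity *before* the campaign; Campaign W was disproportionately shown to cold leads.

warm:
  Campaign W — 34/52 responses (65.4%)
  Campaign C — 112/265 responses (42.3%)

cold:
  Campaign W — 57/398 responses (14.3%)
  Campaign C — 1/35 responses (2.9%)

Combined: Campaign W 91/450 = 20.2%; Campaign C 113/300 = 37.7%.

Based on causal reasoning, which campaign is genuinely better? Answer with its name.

Campaign W

The engagement tier-specific comparison favours Campaign W throughout, but the pooled figures favour Campaign C. The question is whether to condition on engagement tier.
Since engagement tier is a pre-existing factor (not a product of the campaign) and it affects the outcome on its own, it is a confounder. The stratified rates, not the pooled rate, identify the causal effect.
Within each level — warm: 65.4% vs 42.3%; cold: 14.3% vs 2.9% — Campaign W is higher every time.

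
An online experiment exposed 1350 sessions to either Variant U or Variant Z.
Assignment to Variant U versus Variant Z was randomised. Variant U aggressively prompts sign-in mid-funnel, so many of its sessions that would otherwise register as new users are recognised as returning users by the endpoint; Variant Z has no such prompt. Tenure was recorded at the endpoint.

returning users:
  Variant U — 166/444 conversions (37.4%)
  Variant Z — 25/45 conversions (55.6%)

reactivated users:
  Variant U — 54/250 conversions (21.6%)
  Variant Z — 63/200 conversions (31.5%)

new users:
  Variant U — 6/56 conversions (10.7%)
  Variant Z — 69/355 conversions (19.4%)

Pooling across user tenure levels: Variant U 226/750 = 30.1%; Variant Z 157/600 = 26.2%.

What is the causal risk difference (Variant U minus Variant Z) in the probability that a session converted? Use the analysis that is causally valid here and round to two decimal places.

+0.04

Variant Z is higher inside every user tenure stratum but Variant U is higher in aggregate. Whether to stratify depends on how user tenure relates to the variant.
The distribution of user tenure is itself part of what the variant does — it is an intermediate outcome. Holding it fixed would remove that part of the effect; the total effect is the pooled difference.
The causal difference is the pooled difference: 0.301 − 0.262 = +0.040.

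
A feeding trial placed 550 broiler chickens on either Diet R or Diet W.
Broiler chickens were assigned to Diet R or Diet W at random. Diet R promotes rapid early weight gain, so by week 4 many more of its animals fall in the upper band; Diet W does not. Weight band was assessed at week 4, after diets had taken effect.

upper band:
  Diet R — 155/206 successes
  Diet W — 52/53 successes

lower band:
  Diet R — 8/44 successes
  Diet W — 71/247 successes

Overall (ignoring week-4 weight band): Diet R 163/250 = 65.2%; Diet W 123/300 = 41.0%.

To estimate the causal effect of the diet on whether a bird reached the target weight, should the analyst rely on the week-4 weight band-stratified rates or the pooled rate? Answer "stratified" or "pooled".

pooled

Within every week-4 weight band level Diet W has the higher rate, yet pooled Diet R does — Simpson's reversal.
Week-4 weight band lies on the pathway diet → week-4 weight band → outcome, so adjusting for it blocks the indirect effect. For the total causal effect of diet, use the unadjusted pooled rates.
Pooled: Diet R 65.2% vs Diet W 41.0%; Diet R is higher overall.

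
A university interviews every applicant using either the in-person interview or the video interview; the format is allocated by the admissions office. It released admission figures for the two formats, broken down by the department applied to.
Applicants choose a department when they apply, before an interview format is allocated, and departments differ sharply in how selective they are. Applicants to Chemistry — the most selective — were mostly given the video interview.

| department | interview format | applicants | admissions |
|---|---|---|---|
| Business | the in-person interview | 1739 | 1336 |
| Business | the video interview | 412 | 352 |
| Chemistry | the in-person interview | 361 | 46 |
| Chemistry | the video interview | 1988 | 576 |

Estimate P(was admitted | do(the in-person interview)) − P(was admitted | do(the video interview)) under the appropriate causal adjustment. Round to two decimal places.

The imbalance in department arose from how applicants were allocated, not from anything the interview format did; and department independently affects the outcome. The pooled gap is confounded — condition on department.
Adjusting over the population distribution of department: 0.478·(0.768−0.854) + 0.522·(0.127−0.290) = -0.126.

-0.13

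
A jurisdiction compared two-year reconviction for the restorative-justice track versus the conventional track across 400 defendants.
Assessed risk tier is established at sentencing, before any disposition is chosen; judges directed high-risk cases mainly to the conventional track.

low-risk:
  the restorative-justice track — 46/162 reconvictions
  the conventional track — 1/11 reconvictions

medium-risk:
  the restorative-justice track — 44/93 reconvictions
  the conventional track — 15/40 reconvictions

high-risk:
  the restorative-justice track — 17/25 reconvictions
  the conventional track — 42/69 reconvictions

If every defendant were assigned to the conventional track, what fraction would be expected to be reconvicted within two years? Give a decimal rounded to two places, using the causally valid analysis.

Within every assessed risk tier level the conventional track has the lower rate, yet pooled the restorative-justice track does — Simpson's reversal.
Assessed risk tier is set before the disposition has any effect — it is not caused by the disposition — and it independently drives the outcome. That makes it a confounder, so the causal comparison is within assessed risk tier levels.
Standardising the conventional track to the population assessed risk tier mix: 0.432·1/11 + 0.333·15/40 + 0.235·42/69 = 0.307.

0.31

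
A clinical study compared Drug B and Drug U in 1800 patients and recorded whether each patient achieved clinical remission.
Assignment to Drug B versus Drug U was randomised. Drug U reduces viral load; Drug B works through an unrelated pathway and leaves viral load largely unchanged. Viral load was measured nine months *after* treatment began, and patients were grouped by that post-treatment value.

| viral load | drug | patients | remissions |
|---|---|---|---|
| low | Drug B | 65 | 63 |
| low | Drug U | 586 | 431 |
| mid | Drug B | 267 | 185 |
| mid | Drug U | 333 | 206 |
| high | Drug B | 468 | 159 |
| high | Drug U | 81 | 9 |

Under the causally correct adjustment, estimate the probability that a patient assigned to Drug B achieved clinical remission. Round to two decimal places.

The stratified and pooled comparisons disagree (Drug B wins within each viral load; Drug U wins overall), so the answer turns on the causal role of viral load.
The distribution of viral load is itself part of what the drug does — it is an intermediate outcome. Holding it fixed would remove that part of the effect; the total effect is the pooled difference.
So P(outcome | do(Drug B)) is just the pooled rate for Drug B: 407/800 = 0.509.

0.51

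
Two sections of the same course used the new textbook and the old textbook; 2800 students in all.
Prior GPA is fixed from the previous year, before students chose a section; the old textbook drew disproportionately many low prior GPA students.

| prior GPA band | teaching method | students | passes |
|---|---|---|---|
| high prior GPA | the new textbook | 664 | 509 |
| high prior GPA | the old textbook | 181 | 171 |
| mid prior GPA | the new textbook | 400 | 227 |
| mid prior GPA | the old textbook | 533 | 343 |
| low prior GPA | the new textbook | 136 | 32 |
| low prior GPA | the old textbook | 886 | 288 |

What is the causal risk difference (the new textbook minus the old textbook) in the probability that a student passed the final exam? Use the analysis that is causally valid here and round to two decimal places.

-0.11

The prior GPA band-specific comparison favours the old textbook throughout, but the pooled figures favour the new textbook. The question is whether to condition on prior GPA band.
Prior GPA band is set before the teaching method has any effect — it is not caused by the teaching method — and it independently drives the outcome. That makes it a confounder, so the causal comparison is within prior GPA band levels.
Adjusting over the population distribution of prior GPA band: 0.302·(0.767−0.945) + 0.333·(0.568−0.644) + 0.365·(0.235−0.325) = -0.112.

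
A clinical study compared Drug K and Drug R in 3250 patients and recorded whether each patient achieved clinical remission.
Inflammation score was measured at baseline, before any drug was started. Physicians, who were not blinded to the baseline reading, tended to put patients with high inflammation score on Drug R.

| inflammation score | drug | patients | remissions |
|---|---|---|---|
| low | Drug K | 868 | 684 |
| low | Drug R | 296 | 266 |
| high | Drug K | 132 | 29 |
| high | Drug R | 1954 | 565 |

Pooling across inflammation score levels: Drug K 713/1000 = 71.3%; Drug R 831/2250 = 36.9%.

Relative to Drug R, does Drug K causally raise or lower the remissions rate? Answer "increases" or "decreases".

Nothing the drug does changes inflammation score; the imbalance is an allocation artefact. With inflammation score also predicting the outcome, the pooled figure is confounded, and the within-stratum comparison is the causal one.
Within each level — low: 78.8% vs 89.9%; high: 22.0% vs 28.9% — Drug R is higher every time.

decreases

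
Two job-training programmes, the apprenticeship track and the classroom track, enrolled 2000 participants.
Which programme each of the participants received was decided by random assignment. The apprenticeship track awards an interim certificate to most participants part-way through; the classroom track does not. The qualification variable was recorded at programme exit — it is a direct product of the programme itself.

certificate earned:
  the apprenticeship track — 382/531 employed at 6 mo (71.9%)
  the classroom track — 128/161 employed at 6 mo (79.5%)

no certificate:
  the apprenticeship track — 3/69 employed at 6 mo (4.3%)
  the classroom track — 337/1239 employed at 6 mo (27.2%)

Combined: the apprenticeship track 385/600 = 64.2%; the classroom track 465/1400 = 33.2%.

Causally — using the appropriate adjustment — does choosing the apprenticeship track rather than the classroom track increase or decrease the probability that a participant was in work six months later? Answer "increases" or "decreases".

increases

the classroom track is higher inside every qualification attained during the programme stratum but the apprenticeship track is higher in aggregate. Whether to stratify depends on how qualification attained during the programme relates to the programme.
Qualification attained during the programme is downstream of the programme. One should not condition on a consequence of treatment, so the overall rates are the right comparison.
Pooled: the apprenticeship track 64.2% vs the classroom track 33.2%; the apprenticeship track is higher overall.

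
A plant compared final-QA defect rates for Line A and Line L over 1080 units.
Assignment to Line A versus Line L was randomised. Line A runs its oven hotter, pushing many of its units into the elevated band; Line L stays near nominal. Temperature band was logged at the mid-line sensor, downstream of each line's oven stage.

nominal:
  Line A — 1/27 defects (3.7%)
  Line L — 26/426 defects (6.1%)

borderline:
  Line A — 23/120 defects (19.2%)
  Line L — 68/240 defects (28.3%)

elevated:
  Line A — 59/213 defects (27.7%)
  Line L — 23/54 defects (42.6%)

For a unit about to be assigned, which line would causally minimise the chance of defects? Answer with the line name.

In-process temperature band is recorded after the line and is itself shifted by it — it sits on the causal path from line to outcome. Conditioning on a mediator would strip out part of the effect we want; the pooled comparison gives the total causal effect.
Pooled: Line A 23.1% vs Line L 16.2%; Line L is lower overall.

Line L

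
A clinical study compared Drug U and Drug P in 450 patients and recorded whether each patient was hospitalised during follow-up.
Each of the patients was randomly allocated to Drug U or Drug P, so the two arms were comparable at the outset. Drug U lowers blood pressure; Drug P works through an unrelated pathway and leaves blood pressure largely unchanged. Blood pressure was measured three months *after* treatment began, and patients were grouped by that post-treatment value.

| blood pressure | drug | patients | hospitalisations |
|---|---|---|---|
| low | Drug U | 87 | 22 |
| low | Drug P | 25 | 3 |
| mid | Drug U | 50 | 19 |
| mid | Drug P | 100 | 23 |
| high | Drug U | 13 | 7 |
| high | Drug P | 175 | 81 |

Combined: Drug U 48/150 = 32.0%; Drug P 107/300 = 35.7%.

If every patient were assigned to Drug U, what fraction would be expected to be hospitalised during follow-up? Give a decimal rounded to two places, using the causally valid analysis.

The blood pressure-specific comparison favours Drug P throughout, but the pooled figures favour Drug U. The question is whether to condition on blood pressure.
Blood pressure lies on the pathway drug → blood pressure → outcome, so adjusting for it blocks the indirect effect. For the total causal effect of drug, use the unadjusted pooled rates.
So P(outcome | do(Drug U)) is just the pooled rate for Drug U: 48/150 = 0.320.

0.32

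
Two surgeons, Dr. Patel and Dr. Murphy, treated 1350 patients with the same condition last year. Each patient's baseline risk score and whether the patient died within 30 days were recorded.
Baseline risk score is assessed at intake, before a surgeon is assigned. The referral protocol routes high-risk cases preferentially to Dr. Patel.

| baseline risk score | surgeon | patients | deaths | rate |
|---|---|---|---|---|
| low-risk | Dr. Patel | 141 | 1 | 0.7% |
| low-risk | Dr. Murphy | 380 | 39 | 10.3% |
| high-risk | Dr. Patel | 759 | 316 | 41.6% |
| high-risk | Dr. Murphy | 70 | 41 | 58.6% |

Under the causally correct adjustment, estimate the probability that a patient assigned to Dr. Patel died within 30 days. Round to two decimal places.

0.26

The baseline risk score-specific comparison favours Dr. Patel throughout, but the pooled figures favour Dr. Murphy. The question is whether to condition on baseline risk score.
Baseline risk score differs across surgeons for reasons unrelated to any effect of the surgeon itself, and it separately predicts the outcome — a classic confounder. We must compare within baseline risk score levels.
Standardising Dr. Patel to the population baseline risk score mix: 0.386·1/141 + 0.614·316/759 = 0.258.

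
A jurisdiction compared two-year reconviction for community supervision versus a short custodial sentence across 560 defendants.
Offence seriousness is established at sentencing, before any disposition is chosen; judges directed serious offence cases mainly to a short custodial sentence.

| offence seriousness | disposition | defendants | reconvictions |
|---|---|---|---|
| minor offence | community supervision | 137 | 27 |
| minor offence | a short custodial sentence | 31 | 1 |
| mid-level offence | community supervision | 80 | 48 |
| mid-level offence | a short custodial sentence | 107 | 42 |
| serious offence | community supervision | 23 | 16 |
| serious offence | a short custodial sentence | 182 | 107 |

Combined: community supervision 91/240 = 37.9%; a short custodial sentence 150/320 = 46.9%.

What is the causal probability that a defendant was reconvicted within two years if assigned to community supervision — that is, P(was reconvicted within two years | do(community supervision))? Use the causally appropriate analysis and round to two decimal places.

0.51

Offence seriousness differs across dispositions for reasons unrelated to any effect of the disposition itself, and it separately predicts the outcome — a classic confounder. We must compare within offence seriousness levels.
Standardising community supervision to the population offence seriousness mix: 0.300·27/137 + 0.334·48/80 + 0.366·16/23 = 0.514.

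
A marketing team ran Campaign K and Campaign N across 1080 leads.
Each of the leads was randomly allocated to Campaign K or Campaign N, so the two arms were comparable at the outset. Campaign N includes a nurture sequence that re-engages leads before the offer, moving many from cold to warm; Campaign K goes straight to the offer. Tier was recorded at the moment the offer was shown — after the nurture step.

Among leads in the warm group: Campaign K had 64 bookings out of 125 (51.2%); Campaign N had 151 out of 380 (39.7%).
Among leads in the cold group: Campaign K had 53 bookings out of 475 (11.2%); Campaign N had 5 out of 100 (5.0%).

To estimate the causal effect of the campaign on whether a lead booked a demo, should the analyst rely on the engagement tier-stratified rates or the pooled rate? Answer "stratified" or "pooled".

The engagement tier-specific comparison favours Campaign K throughout, but the pooled figures favour Campaign N. The question is whether to condition on engagement tier.
Engagement tier lies on the pathway campaign → engagement tier → outcome, so adjusting for it blocks the indirect effect. For the total causal effect of campaign, use the unadjusted pooled rates.
Pooled: Campaign K 19.5% vs Campaign N 32.5%; Campaign N is higher overall.

pooled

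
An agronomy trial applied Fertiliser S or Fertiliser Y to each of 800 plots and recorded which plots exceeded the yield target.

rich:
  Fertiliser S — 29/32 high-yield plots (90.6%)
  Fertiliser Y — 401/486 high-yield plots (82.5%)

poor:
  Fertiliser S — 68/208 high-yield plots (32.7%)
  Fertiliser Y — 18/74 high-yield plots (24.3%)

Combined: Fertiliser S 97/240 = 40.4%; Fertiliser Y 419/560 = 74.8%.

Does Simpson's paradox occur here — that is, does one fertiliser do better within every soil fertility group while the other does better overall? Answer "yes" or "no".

yes

Within each soil fertility level (rich 90.6% vs 82.5%; poor 32.7% vs 24.3%), Fertiliser S has the higher rate every time. Pooled: 40.4% vs 74.8% — Fertiliser Y has the higher rate overall. The two comparisons disagree.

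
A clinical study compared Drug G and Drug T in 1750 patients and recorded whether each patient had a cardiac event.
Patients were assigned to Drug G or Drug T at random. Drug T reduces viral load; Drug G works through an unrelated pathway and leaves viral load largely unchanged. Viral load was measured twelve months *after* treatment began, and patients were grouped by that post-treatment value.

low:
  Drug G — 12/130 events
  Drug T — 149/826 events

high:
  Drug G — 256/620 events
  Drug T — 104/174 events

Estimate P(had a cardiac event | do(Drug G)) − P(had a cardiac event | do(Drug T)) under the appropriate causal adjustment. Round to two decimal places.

The distribution of viral load is itself part of what the drug does — it is an intermediate outcome. Holding it fixed would remove that part of the effect; the total effect is the pooled difference.
The causal difference is the pooled difference: 0.357 − 0.253 = +0.104.

+0.10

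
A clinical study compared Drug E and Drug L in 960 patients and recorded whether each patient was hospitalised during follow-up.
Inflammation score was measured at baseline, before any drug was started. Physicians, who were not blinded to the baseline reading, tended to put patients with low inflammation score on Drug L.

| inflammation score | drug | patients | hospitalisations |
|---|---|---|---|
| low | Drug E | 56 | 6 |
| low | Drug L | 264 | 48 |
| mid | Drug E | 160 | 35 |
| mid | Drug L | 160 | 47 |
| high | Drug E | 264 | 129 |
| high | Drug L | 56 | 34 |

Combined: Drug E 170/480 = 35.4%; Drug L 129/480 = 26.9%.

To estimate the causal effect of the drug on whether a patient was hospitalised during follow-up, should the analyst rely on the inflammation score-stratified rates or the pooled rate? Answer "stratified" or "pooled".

Inflammation score satisfies the back-door criterion: it is not a descendant of the drug, and it blocks the spurious path from drug to outcome. Adjusting for it (i.e., using the within-inflammation score rates) gives the causal effect.
Within each level — low: 10.7% vs 18.2%; mid: 21.9% vs 29.4%; high: 48.9% vs 60.7% — Drug E is lower every time.

stratified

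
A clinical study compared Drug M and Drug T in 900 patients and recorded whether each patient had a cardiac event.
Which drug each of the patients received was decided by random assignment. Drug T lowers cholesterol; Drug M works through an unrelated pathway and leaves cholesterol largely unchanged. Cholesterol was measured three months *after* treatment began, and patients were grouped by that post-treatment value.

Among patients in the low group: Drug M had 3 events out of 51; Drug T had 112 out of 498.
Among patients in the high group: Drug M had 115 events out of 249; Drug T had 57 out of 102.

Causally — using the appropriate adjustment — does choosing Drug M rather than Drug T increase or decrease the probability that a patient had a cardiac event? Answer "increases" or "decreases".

Cholesterol is recorded after the drug and is itself shifted by it — it sits on the causal path from drug to outcome. Conditioning on a mediator would strip out part of the effect we want; the pooled comparison gives the total causal effect.
Pooled: Drug M 39.3% vs Drug T 28.2%; Drug T is lower overall.

increases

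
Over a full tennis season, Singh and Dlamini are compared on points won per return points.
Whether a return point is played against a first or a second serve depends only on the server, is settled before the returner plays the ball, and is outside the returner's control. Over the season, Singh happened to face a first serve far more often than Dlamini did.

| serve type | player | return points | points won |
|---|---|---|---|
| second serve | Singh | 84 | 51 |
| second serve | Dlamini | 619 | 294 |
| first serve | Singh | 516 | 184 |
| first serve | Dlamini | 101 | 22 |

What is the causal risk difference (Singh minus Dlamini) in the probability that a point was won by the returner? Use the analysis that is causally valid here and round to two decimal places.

+0.14

The imbalance in serve type arose from how return points were allocated, not from anything the player did; and serve type independently affects the outcome. The pooled gap is confounded — condition on serve type.
Adjusting over the population distribution of serve type: 0.533·(0.607−0.475) + 0.467·(0.357−0.218) = +0.135.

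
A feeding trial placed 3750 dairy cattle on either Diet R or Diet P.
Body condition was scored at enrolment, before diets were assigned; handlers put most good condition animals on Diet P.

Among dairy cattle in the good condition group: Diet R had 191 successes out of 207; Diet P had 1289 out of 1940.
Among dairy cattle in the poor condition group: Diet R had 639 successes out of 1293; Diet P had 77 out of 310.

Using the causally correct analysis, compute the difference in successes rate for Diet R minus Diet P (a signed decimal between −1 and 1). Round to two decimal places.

+0.25

The stratified and pooled comparisons disagree (Diet R wins within each starting body condition; Diet P wins overall), so the answer turns on the causal role of starting body condition.
Since starting body condition is a pre-existing factor (not a product of the diet) and it affects the outcome on its own, it is a confounder. The stratified rates, not the pooled rate, identify the causal effect.
Adjusting over the population distribution of starting body condition: 0.573·(0.923−0.664) + 0.427·(0.494−0.248) = +0.253.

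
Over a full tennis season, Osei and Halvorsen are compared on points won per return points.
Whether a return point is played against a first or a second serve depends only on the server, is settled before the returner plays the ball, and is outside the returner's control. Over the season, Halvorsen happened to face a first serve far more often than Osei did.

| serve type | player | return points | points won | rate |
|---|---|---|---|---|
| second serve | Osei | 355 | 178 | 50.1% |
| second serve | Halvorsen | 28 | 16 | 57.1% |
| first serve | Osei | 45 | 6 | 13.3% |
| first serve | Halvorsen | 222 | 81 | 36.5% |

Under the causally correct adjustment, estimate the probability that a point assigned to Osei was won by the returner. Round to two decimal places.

The stratified and pooled comparisons disagree (Halvorsen wins within each serve type; Osei wins overall), so the answer turns on the causal role of serve type.
Serve type is set before the player has any effect — it is not caused by the player — and it independently drives the outcome. That makes it a confounder, so the causal comparison is within serve type levels.
Standardising Osei to the population serve type mix: 0.589·178/355 + 0.411·6/45 = 0.350.

0.35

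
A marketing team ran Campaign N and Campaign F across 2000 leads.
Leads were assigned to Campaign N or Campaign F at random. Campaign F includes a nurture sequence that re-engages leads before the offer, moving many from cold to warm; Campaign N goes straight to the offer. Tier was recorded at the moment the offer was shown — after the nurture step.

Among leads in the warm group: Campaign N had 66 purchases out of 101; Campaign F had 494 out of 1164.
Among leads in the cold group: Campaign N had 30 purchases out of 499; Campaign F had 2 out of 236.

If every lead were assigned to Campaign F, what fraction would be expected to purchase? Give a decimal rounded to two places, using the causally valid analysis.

The stratified and pooled comparisons disagree (Campaign N wins within each engagement tier; Campaign F wins overall), so the answer turns on the causal role of engagement tier.
Engagement tier is recorded after the campaign and is itself shifted by it — it sits on the causal path from campaign to outcome. Conditioning on a mediator would strip out part of the effect we want; the pooled comparison gives the total causal effect.
So P(outcome | do(Campaign F)) is just the pooled rate for Campaign F: 496/1400 = 0.354.

0.35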